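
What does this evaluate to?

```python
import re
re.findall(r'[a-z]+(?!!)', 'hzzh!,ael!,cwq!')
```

['hzz', 'ae', 'cw']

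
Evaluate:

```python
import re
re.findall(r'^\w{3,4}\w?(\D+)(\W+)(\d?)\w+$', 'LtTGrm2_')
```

[]

Multiple groups make `findall` return tuples — one 3-tuple for each match.
Nothing in the string satisfies the pattern, so the list is empty.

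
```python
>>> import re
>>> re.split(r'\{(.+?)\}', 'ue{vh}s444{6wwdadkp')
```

['ue', 'vh', 's444{6wwdadkp']

Matches to split on: at [2:6] → '{vh}'.
Because the pattern has a capturing group, `split` also inserts each captured text between the pieces.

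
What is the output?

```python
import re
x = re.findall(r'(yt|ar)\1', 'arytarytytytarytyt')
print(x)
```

['yt', 'yt']

`\1` has to match the exact text group 1 already captured.
With a single group, `findall` returns only what that group captured — 2 items.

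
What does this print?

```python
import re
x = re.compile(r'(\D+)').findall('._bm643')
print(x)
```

['._bm']

The pattern matches one or more of a non-digit (captured).
Walking the string: at [0:4] match '._bm', group 1 = '._bm'.
Because there's exactly one group, `findall` drops the full match and keeps group 1 from the one hit.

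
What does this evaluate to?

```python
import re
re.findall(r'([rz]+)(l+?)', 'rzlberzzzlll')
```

[('rz', 'l'), ('rzzz', 'l')]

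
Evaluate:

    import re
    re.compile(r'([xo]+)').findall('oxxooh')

The pattern matches one or more of one of [xo] (captured).
Walking the string: at [0:5] match 'oxxoo', group 1 = 'oxxoo'.
Because there's exactly one group, `findall` drops the full match and keeps group 1 from the one hit.

['oxxoo']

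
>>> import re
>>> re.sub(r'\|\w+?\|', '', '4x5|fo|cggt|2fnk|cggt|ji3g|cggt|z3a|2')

Matches: at [3:7] → '|fo|'; at [11:17] → '|2fnk|'; at [21:27] → '|ji3g|'; at [31:36] → '|z3a|'.
`sub` substitutes '' at each match site.

'4x5cggtcggtcggt2'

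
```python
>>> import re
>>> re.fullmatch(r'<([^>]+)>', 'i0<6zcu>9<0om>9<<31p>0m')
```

None

`re.fullmatch` requires the pattern to consume the entire string.
Here the pattern can't cover the whole string, so the call returns None.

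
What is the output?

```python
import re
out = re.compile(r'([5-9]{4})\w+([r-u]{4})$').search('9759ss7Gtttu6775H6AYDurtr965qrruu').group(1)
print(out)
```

9759

The match spans [0:33] → '9759ss7Gtttu6775H6AYDurtr965qrruu'.
Captured: group 1 = '9759', group 2 = 'rruu'.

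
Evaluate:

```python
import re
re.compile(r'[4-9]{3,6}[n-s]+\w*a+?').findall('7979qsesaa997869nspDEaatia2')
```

['7979qsesaa997869nspDEaatia']

`findall` yields the raw match text (1 of them) because the pattern has no groups.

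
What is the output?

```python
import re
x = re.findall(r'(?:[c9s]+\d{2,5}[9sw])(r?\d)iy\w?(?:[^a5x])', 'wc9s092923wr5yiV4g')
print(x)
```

With a single group, `findall` returns only what that group captured — 0 items.
Nothing in the string satisfies the pattern, so the list is empty.

[]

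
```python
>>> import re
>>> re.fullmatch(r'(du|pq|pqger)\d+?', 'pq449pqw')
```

For `fullmatch`, every character of the input must be accounted for by the pattern.
Here there's no way to consume every character, so the call returns None.

None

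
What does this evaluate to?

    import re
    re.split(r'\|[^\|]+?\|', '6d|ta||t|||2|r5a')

['6d', '', '|', 'r5a']

Matches to split on: at [2:6] → '|ta|'; at [6:9] → '|t|'; at [10:13] → '|2|'.
`split` removes every match and returns the 4 fragments in between.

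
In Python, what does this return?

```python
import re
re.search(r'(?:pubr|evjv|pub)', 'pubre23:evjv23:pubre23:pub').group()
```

'pubr'

Alternation isn't longest-match — the leftmost alternative that fits at this position is chosen.
The match spans [0:4] → 'pubr'.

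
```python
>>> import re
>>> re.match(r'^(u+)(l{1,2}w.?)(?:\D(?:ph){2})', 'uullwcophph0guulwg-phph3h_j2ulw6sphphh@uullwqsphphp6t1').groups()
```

('uu', 'llwc')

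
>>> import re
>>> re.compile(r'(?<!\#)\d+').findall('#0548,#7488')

The negative lookahead/lookbehind blocks any match where the forbidden context is present.
With no groups in the pattern, `findall` gives back each whole match — 2 here.

['548', '488']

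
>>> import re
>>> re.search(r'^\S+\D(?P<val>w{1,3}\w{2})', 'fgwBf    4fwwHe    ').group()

The pattern matches anchored at the start of the string; then one or more of a non-whitespace character, then a non-digit; then 1 to 3 of a literal 'w', then exactly 2 of a word character (captured as 'val').
`re.search` tries every starting position until one works.
The match spans [0:5] → 'fgwBf'.
Captured: group 1 = 'wBf'.

'fgwBf'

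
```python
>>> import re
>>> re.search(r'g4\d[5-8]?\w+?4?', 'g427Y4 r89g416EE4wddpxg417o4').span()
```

This matches the literal 'g4', then a digit, then optionally a character in [5-8]; then one or more of a word character (lazy), then optionally the literal '4'.
The match spans [0:6] → 'g427Y4'.

(0, 6)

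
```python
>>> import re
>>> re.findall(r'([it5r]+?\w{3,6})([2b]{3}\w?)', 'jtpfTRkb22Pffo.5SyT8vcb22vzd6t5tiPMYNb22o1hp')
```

[('tpfTRk', 'b22P'), ('5SyT8vc', 'b22v'), ('t5tiPMYN', 'b22o')]

The pattern matches one or more of one of [it5r] (lazy), then 3 to 6 of a word character (captured); then exactly 3 of one of [2b], then optionally a word character (captured).
Scanning left to right: at [1:11] match 'tpfTRkb22P', groups = ('tpfTRk', 'b22P'); at [15:26] match '5SyT8vcb22v', groups = ('5SyT8vc', 'b22v'); at [29:41] match 't5tiPMYNb22o', groups = ('t5tiPMYN', 'b22o').
With 2 capturing groups, `findall` returns a 2-tuple per match.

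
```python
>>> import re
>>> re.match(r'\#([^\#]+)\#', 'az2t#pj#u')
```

None

With `match`, the pattern is implicitly anchored at the beginning.
Here the pattern fails at index 0, so the call returns None.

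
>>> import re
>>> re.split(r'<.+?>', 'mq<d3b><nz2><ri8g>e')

['mq', '', '', 'e']

Lazy quantifiers expand one character at a time until the remainder of the pattern can match.
The string is cut at each match, leaving 4 pieces.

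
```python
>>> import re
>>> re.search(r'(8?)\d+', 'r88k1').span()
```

(1, 3)

This matches optionally a literal '8' (captured); then one or more of a digit.
`search` walks the string left to right and returns the first match it finds.
The match spans [1:3] → '88'.
Captured: group 1 = '8'.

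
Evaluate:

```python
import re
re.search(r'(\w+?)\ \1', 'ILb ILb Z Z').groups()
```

('ILb',)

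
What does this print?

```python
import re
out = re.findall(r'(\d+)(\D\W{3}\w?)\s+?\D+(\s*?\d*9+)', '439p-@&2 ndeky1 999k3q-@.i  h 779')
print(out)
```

[('3', 'q-@.i', '779')]

The pattern matches one or more of a digit (captured); then a non-digit, then exactly 3 of a non-word character, then optionally a word character (captured); then one or more of whitespace (lazy), then one or more of a non-digit; then zero or more of whitespace (lazy), then zero or more of a digit, then one or more of the literal '9' (captured).
Walking the string: at [20:33] match '3q-@.i  h 779', groups = ('3', 'q-@.i', '779').
`findall` packs the 3 group values into a tuple for every match.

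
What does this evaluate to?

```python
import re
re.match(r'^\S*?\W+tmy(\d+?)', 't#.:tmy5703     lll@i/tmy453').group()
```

't#.:tmy5'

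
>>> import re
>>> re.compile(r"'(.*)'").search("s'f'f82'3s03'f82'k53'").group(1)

`search` walks the string left to right and returns the first match it finds.
The match spans [1:21] → "'f'f82'3s03'f82'k53'".
Captured: group 1 = "f'f82'3s03'f82'k53".

"f'f82'3s03'f82'k53"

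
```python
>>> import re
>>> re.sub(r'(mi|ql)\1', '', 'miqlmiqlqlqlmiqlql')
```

'miqlmiqlmi'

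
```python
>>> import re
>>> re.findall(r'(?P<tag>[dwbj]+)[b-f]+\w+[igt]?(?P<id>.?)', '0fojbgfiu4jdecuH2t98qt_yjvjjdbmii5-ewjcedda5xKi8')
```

[('j', '-'), ('wj', '')]

`findall` packs the 2 group values into a tuple for every match.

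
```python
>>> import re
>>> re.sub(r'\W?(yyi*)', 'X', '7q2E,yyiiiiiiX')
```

'7q2EXX'

This matches optionally a non-word character; then the literal 'yy', then zero or more of the literal 'i' (captured).
Matches: at [4:13] → ',yyiiiiii'.
Each match is replaced by 'X'.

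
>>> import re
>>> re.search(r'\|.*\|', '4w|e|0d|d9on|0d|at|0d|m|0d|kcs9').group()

'|e|0d|d9on|0d|at|0d|m|0d|'

The match spans [2:27] → '|e|0d|d9on|0d|at|0d|m|0d|'.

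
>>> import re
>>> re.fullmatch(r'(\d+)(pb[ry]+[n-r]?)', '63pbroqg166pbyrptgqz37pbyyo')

None

This matches one or more of a digit (captured); then the literal 'pb', then one or more of one of [ry], then optionally a character in [n-r] (captured).
For `fullmatch`, every character of the input must be accounted for by the pattern.
Here the string isn't matched end-to-end, so the call returns None.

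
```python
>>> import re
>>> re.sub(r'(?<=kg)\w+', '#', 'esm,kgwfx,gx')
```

'esm,kg#,gx'

The lookaround is zero-width — it requires the adjacent text to match without consuming it, so the asserted text isn't part of the match.
Matches: at [6:9] → 'wfx'.
Each match is replaced by '#'.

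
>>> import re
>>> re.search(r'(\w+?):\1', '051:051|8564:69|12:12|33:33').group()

'051:051'

`\1` is not a pattern — it's the concrete string captured by group 1, re-applied verbatim.
Unlike `match`, `search` isn't anchored — it looks for the pattern anywhere in the string.
The match spans [0:7] → '051:051'.
Captured: group 1 = '051'.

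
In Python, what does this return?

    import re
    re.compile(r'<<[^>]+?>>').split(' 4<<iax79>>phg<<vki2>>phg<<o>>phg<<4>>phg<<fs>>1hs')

[' 4', 'phg', 'phg', 'phg', 'phg', '1hs']

Each match becomes a cut point; 6 segments remain.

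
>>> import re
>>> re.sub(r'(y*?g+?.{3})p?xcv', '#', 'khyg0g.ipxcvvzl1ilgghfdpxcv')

'khyg0#vzl1il#'

Pattern: zero or more of a literal 'y' (lazy), then one or more of a literal 'g' (lazy), then exactly 3 of any character (captured); then optionally a literal 'p', then the literal 'xcv'.
Matches: at [5:12] → 'g.ipxcv'; at [18:27] → 'gghfdpxcv'.
`sub` substitutes '#' at each match site.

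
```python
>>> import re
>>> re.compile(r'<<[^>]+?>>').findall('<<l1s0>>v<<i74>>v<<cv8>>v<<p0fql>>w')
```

['<<l1s0>>', '<<i74>>', '<<cv8>>', '<<p0fql>>']

No capturing groups, so `findall` returns the 4 full match strings.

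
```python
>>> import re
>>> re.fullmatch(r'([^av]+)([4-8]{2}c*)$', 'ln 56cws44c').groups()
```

The pattern matches one or more of any character except [av] (captured); then exactly 2 of a character in [4-8], then zero or more of a literal 'c' (captured); then anchored at the end.
`re.fullmatch` requires the pattern to consume the entire string.
The match spans [0:11] → 'ln 56cws44c'.
Captured: group 1 = 'ln 56cws', group 2 = '44c'.

('ln 56cws', '44c')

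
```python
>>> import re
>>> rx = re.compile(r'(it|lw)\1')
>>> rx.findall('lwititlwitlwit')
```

['it']

After group 1 captures some text, `\1` only succeeds where that same text appears again.
Scanning left to right: at [2:6] match 'itit', group 1 = 'it'.
Because there's exactly one group, `findall` drops the full match and keeps group 1 from the one hit.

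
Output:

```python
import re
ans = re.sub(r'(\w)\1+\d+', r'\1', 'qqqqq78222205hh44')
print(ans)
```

qh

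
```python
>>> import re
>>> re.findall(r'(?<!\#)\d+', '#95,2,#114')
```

The negative lookahead/lookbehind blocks any match where the forbidden context is present.
Matches: at [2:3] → '5'; at [4:5] → '2'; at [8:10] → '14'.
With no groups in the pattern, `findall` gives back each whole match — 3 here.

['5', '2', '14']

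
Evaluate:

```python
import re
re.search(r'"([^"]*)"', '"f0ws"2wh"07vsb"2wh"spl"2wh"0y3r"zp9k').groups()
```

The match spans [0:6] → '"f0ws"'.
Captured: group 1 = 'f0ws'.

('f0ws',)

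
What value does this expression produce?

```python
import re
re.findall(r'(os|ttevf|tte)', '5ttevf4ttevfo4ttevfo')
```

`|` is ordered: at each position the engine commits to the first alternative that works.
Because there's exactly one group, `findall` drops the full match and keeps group 1 from each hit.

['ttevf', 'ttevf', 'ttevf']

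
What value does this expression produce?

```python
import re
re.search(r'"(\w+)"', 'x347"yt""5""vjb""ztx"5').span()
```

(4, 8)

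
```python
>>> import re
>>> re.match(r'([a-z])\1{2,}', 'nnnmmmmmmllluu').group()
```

`\1` is not a pattern — it's the concrete string captured by group 1, re-applied verbatim.
`match` is anchored at position 0; if the pattern doesn't fit there, it returns None.
The match spans [0:3] → 'nnn'.
Captured: group 1 = 'n'.

'nnn'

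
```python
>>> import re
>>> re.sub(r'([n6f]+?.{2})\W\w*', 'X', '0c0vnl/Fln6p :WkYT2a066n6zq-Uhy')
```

This matches one or more of one of [n6f] (lazy), then exactly 2 of any character (captured); then a non-word character, then zero or more of a word character.
The `?` after the quantifier makes it lazy — it takes as little as possible before letting the rest of the pattern try.
Matches: at [9:13] → 'n6p '; at [21:31] → '66n6zq-Uhy'.
Every occurrence is swapped for 'X'.

'0c0vnl/FlX:WkYT2a0X'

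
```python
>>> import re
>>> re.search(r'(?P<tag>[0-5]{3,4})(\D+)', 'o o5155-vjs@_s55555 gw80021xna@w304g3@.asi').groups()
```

('5155', '-vjs@_s')

The match spans [3:14] → '5155-vjs@_s'.
Captured: group 1 = '5155', group 2 = '-vjs@_s'.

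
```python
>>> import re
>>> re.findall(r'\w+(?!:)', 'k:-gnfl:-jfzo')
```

['gnf', 'jfzo']

The negative lookahead/lookbehind blocks any match where the forbidden context is present.
Scanning left to right: at [3:6] → 'gnf'; at [9:13] → 'jfzo'.
Since nothing is captured, `findall` lists the 2 matched substrings directly.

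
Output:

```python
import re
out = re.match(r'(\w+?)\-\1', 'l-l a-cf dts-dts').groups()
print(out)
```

After group 1 captures some text, `\1` only succeeds where that same text appears again.
`match` is anchored at position 0; if the pattern doesn't fit there, it returns None.
The match spans [0:3] → 'l-l'.
Captured: group 1 = 'l'.

('l',)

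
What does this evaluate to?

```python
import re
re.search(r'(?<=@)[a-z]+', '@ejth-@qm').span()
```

(1, 5)

The lookaround is zero-width — it requires the adjacent text to match without consuming it, so the asserted text isn't part of the match.
`re.search` tries every starting position until one works.
The match spans [1:5] → 'ejth'.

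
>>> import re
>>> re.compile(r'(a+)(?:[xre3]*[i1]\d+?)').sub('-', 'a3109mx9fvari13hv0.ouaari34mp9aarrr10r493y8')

The pattern matches one or more of a literal 'a' (captured); then zero or more of one of [xre3], then one of [i1], then one or more of a digit (lazy) (non-capturing group).
A `+?`/`*?`/`{m,n}?` starts at its minimum and grows only as far as needed for what follows to match.
Matches: at [0:4] → 'a310'; at [10:14] → 'ari1'; at [21:26] → 'aari3'; at [30:37] → 'aarrr10'.
`sub` substitutes '-' at each match site.

'-9mx9fv-3hv0.ou-4mp9-r493y8'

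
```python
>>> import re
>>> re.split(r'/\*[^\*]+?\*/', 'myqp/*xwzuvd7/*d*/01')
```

['myqp/*xwzuvd7', '01']

Matches to split on: at [13:18] → '/*d*/'.
The string is cut at each match, leaving 2 pieces.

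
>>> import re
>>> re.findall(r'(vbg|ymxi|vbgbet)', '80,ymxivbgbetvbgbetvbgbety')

['ymxi', 'vbg', 'vbg', 'vbg']

Alternation tries branches left to right and keeps the first one that lets the overall match succeed at that position.
With a single group, `findall` returns only what that group captured — 4 items.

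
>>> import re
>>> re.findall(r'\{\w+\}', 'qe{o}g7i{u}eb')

['{o}', '{u}']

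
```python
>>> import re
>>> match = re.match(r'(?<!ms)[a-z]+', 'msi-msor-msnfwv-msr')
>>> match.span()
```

`match` is anchored at position 0; if the pattern doesn't fit there, it returns None.
The match spans [0:3] → 'msi'.

(0, 3)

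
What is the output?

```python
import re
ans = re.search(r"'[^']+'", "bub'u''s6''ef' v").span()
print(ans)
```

The match spans [3:6] → "'u'".

(3, 6)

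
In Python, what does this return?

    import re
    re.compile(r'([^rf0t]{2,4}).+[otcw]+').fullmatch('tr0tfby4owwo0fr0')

None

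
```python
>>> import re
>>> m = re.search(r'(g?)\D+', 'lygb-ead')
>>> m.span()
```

(0, 8)

Pattern: optionally a literal 'g' (captured); then one or more of a non-digit.
Unlike `match`, `search` isn't anchored — it looks for the pattern anywhere in the string.
The match spans [0:8] → 'lygb-ead'.
Captured: group 1 = ''.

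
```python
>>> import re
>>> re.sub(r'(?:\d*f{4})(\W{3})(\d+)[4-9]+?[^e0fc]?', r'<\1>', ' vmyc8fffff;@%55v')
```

The pattern matches zero or more of a digit, then exactly 4 of the literal 'f' (non-capturing group); then exactly 3 of a non-word character (captured); then one or more of a digit (captured); then one or more of a character in [4-9] (lazy), then optionally any character except [e0fc].
Matches: at [7:17] → 'ffff;@%55v'.
`\1` in the replacement pulls in group 1's text for each match.

' vmyc8f<;@%>'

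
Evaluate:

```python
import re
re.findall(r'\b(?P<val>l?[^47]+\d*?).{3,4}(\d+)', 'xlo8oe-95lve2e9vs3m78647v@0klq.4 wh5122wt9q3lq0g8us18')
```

[('xlo8oe-95lve2e9vs3m', '7'), ('@0klq.', '5122')]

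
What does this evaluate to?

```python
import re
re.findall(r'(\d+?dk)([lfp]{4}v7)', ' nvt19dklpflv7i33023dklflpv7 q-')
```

[('19dk', 'lpflv7'), ('33023dk', 'lflpv7')]

Pattern: one or more of a digit (lazy), then the literal 'dk' (captured); then exactly 4 of one of [lfp], then the literal 'v7' (captured).
Walking the string: at [4:14] match '19dklpflv7', groups = ('19dk', 'lpflv7'); at [15:28] match '33023dklflpv7', groups = ('33023dk', 'lflpv7').
`findall` packs the 2 group values into a tuple for every match.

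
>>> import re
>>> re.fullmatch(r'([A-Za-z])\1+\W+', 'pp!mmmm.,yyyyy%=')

None

`re.fullmatch` is like wrapping the pattern in `^…$` (in single-line mode).
Here the string isn't matched end-to-end, so the call returns None.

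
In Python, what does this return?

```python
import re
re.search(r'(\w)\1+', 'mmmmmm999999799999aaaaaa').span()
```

(0, 6)

A backreference is literal: `\1` must see the identical characters the first group matched.
`search` walks the string left to right and returns the first match it finds.
The match spans [0:6] → 'mmmmmm'.
Captured: group 1 = 'm'.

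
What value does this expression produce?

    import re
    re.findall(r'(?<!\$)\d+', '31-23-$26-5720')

Because the assertion is negative and zero-width, positions next to the forbidden text are skipped.
With no groups in the pattern, `findall` gives back each whole match — 4 here.

['31', '23', '6', '5720']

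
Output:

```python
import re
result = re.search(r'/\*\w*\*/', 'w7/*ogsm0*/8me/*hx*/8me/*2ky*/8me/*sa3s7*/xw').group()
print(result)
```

/*ogsm0*/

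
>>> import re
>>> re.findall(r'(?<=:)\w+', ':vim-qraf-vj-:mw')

['vim', 'mw']

Because the assertion is zero-width, the text it checks is not consumed and won't appear in the result.
Matches: at [1:4] → 'vim'; at [14:16] → 'mw'.
Since nothing is captured, `findall` lists the 2 matched substrings directly.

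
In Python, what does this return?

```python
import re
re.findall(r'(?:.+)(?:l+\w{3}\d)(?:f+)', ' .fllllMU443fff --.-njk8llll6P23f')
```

Pattern: one or more of any character (non-capturing group); then one or more of a literal 'l', then exactly 3 of a word character, then a digit (non-capturing group); then one or more of a literal 'f' (non-capturing group).
Matches: at [0:33] → ' .fllllMU443fff --.-njk8llll6P23f'.
No capturing groups, so `findall` returns the 1 full match string.

[' .fllllMU443fff --.-njk8llll6P23f']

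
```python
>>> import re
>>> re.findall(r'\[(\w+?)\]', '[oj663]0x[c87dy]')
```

['oj663', 'c87dy']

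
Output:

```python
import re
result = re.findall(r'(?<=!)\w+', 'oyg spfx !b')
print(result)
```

['b']

Lookahead/lookbehind check context without consuming it, so the matched span excludes the asserted characters.
Since nothing is captured, `findall` lists the 1 matched substring directly.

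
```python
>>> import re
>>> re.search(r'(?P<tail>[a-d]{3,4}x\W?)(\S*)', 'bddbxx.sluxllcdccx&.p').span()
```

(0, 21)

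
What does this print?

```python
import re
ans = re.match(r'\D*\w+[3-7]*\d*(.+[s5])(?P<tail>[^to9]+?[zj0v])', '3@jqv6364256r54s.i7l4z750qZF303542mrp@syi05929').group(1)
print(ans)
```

The match spans [0:42] → '3@jqv6364256r54s.i7l4z750qZF303542mrp@syi0'.
Captured: group 1 = '@jqv6364256r54s.i7l4z750qZF303542mrp@s', group 2 = 'yi0'.

@jqv6364256r54s.i7l4z750qZF303542mrp@s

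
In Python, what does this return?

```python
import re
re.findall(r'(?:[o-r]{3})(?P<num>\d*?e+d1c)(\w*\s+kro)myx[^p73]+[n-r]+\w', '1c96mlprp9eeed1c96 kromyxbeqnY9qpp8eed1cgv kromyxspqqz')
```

[('9eeed1c', '96 kro')]

Pattern: exactly 3 of a character in [o-r] (non-capturing group); then zero or more of a digit (lazy), then one or more of a literal 'e', then the literal 'd1c' (captured as 'num'); then zero or more of a word character, then one or more of whitespace, then the literal 'kro' (captured); then the literal 'myx', then one or more of any character except [p73]; then one or more of a character in [n-r], then a word character.
Multiple groups make `findall` return tuples — one 2-tuple for the one match.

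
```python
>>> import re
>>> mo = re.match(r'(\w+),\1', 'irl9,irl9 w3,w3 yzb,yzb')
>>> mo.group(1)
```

'irl9'

The match spans [0:9] → 'irl9,irl9'.
Captured: group 1 = 'irl9'.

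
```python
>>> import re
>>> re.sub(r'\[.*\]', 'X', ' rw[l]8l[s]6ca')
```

`sub` substitutes 'X' at each match site.

' rwX6ca'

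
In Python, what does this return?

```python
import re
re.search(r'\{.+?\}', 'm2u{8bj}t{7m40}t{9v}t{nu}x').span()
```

(3, 8)

The match spans [3:8] → '{8bj}'.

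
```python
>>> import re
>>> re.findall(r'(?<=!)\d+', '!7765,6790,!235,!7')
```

['7765', '235', '7']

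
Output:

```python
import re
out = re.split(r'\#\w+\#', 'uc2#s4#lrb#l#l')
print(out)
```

Splitting on the pattern gives 3 pieces.

['uc2', 'lrb', 'l']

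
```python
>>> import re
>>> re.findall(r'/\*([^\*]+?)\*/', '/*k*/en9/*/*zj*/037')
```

Matches: at [0:5] match '/*k*/', group 1 = 'k'; at [10:16] match '/*zj*/', group 1 = 'zj'.
One capturing group, so `findall` returns just the captured substring from each match — 2 in all.

['k', 'zj']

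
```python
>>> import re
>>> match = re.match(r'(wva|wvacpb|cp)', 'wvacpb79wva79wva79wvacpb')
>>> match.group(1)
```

'wva'

`|` is ordered: at each position the engine commits to the first alternative that works.
`match` is anchored at position 0; if the pattern doesn't fit there, it returns None.
The match spans [0:3] → 'wva'.
Captured: group 1 = 'wva'.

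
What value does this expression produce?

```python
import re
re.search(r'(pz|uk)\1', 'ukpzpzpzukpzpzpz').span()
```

A backreference is literal: `\1` must see the identical characters the first group matched.
Unlike `match`, `search` isn't anchored — it looks for the pattern anywhere in the string.
The match spans [2:6] → 'pzpz'.
Captured: group 1 = 'pz'.

(2, 6)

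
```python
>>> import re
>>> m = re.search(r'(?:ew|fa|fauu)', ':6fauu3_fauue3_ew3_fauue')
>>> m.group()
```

'fa'

Alternation isn't longest-match — the leftmost alternative that fits at this position is chosen.
`re.search` scans for the first position where the pattern succeeds.
The match spans [2:4] → 'fa'.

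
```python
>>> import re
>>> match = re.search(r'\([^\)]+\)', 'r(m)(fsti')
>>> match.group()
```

'(m)'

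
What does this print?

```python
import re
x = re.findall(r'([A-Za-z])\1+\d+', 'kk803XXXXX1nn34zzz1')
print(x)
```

['k', 'X', 'n', 'z']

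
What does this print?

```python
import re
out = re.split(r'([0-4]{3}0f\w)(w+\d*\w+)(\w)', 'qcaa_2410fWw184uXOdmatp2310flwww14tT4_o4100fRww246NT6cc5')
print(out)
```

['qcaa_', '2410fW', 'w184uXOdmatp2310flwww14tT4_o4100fRww246NT6cc', '5', '']

The pattern matches exactly 3 of a character in [0-4], then the literal '0f', then a word character (captured); then one or more of the literal 'w', then zero or more of a digit, then one or more of a word character (captured); then a word character (captured).
`re.split` interleaves the captured-group text with the surrounding fragments.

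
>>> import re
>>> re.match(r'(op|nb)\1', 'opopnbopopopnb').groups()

('op',)

The match spans [0:4] → 'opop'.
Captured: group 1 = 'op'.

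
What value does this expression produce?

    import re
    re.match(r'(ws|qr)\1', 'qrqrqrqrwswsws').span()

(0, 4)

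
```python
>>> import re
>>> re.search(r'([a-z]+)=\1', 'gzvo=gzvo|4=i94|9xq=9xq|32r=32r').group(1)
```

The backreference `\1` re-matches whatever the first group consumed, character for character.
Unlike `match`, `search` isn't anchored — it looks for the pattern anywhere in the string.
The match spans [0:9] → 'gzvo=gzvo'.
Captured: group 1 = 'gzvo'.

'gzvo'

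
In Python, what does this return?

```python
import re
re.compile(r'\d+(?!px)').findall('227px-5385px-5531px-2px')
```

['22', '538', '553']

Because the assertion is negative and zero-width, positions next to the forbidden text are skipped.
Scanning left to right: at [0:2] → '22'; at [6:9] → '538'; at [13:16] → '553'.
`findall` yields the raw match text (3 of them) because the pattern has no groups.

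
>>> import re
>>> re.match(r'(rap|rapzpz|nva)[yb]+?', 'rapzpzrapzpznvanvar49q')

`re.match` won't scan ahead — the pattern has to work from the very first character.
Here position 0 doesn't satisfy it, so the call returns None.

None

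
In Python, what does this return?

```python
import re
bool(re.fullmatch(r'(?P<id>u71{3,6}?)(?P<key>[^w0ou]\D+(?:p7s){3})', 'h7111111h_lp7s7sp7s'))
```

False

For `fullmatch`, every character of the input must be accounted for by the pattern.
Here the pattern can't cover the whole string, so the call returns None, and `bool(None)` is False.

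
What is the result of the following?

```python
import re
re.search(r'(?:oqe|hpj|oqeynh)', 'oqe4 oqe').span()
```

(0, 3)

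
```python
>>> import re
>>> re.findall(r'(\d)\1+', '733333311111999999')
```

['3', '1', '9']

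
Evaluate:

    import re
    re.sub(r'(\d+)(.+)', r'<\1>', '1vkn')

Pattern: one or more of a digit (captured); then one or more of any character (captured).
Matches: at [0:4] → '1vkn'.
The replacement refers to a captured group, so each match is rewritten using its own captured text.

'<1>'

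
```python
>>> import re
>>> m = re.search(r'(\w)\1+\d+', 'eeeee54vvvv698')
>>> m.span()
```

`\1` is not a pattern — it's the concrete string captured by group 1, re-applied verbatim.
The match spans [0:7] → 'eeeee54'.

(0, 7)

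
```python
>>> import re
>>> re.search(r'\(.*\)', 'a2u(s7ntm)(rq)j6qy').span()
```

(3, 14)

Unlike `match`, `search` isn't anchored — it looks for the pattern anywhere in the string.
The match spans [3:14] → '(s7ntm)(rq)'.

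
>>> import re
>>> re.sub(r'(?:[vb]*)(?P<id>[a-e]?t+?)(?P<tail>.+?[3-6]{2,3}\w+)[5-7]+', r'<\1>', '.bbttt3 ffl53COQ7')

Pattern: zero or more of one of [vb] (non-capturing group); then optionally a character in [a-e], then one or more of the literal 't' (lazy) (captured as 'id'); then one or more of any character (lazy), then 2 to 3 of a character in [3-6], then one or more of a word character (captured as 'tail'); then one or more of a character in [5-7].
The `?` after the quantifier makes it lazy — it takes as little as possible before letting the rest of the pattern try.
Matches: at [1:17] → 'bbttt3 ffl53COQ7'.
The replacement refers to a captured group, so each match is rewritten using its own captured text.

'.<t>'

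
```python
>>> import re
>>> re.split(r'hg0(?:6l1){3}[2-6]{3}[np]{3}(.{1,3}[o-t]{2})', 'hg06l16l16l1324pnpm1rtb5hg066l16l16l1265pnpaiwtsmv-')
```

['', 'm1rt', 'b5hg066l16l16l1265pnpaiwtsmv-']

The pattern matches the literal 'hg', then a literal '0'; then the literal '6l1' repeated 3 times, then exactly 3 of a character in [2-6], then exactly 3 of one of [np]; then 1 to 3 of any character, then exactly 2 of a character in [o-t] (captured).
Matches to split on: at [0:22] → 'hg06l16l16l1324pnpm1rt'.
Because the pattern has a capturing group, `split` also inserts each captured text between the pieces.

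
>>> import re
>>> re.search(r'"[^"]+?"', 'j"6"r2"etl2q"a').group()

'"6"'

Unlike `match`, `search` isn't anchored — it looks for the pattern anywhere in the string.
The match spans [1:4] → '"6"'.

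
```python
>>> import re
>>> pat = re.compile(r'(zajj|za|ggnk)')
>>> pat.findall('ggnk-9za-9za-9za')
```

['ggnk', 'za', 'za', 'za']

Matches: at [0:4] match 'ggnk', group 1 = 'ggnk'; at [6:8] match 'za', group 1 = 'za'; at [10:12] match 'za', group 1 = 'za'; at [14:16] match 'za', group 1 = 'za'.
One capturing group, so `findall` returns just the captured substring from each match — 4 in all.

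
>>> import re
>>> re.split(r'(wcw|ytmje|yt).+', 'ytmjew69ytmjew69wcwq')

['', 'ytmje', '']

The regex engine tests alternatives in the order written; an earlier branch that matches wins even if a later one would match more.
The group in the pattern means `split` returns the separators' captures alongside the pieces.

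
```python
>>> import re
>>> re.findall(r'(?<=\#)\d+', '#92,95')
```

['92']

Lookahead/lookbehind check context without consuming it, so the matched span excludes the asserted characters.
Scanning left to right: at [1:3] → '92'.
With no groups in the pattern, `findall` gives back each whole match — 1 here.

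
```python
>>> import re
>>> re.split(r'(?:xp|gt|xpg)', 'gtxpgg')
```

['', '', 'gg']

Alternation tries branches left to right and keeps the first one that lets the overall match succeed at that position.
`split` removes every match and returns the 3 fragments in between.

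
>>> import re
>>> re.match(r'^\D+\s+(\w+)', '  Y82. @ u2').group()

'  Y82'

`re.match` won't scan ahead — the pattern has to work from the very first character.
The match spans [0:5] → '  Y82'.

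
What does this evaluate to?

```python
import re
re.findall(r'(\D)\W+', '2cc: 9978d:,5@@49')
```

['c', 'd', '@']

The pattern matches a non-digit (captured); then one or more of a non-word character.
`findall` collects group 1 from each match (3 total).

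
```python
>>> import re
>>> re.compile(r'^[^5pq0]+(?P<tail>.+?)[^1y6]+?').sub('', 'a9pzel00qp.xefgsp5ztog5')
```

'el00qp.xefgsp5ztog5'

The pattern matches anchored at the start of the string; then one or more of any character except [5pq0]; then one or more of any character (lazy) (captured as 'tail'); then one or more of any character except [1y6] (lazy).
Each match is replaced by ''.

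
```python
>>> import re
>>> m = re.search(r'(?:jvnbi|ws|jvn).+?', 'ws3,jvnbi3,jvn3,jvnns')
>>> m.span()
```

`search` walks the string left to right and returns the first match it finds.
The match spans [0:3] → 'ws3'.

(0, 3)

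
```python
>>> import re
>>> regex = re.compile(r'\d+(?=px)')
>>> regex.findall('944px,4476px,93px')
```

['944', '4476', '93']

The `(?=…)`/`(?<=…)` assertion just peeks at neighbouring text; it doesn't advance the match position.
Since nothing is captured, `findall` lists the 3 matched substrings directly.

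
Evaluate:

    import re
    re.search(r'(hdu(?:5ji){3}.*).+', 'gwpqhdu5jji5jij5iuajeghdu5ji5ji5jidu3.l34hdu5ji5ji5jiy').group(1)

'hdu5ji5ji5jidu3.l34hdu5ji5ji5ji'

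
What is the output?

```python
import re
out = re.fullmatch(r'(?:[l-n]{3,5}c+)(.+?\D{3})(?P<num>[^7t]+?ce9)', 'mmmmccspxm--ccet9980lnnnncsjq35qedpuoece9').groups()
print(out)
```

('spxm--ccet', '9980lnnnncsjq35qedpuoece9')

The match spans [0:41] → 'mmmmccspxm--ccet9980lnnnncsjq35qedpuoece9'.
Captured: group 1 = 'spxm--ccet', group 2 = '9980lnnnncsjq35qedpuoece9'.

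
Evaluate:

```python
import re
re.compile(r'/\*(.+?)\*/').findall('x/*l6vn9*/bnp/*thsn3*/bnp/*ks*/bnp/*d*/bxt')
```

A `+?`/`*?`/`{m,n}?` starts at its minimum and grows only as far as needed for what follows to match.
Walking the string: at [1:10] match '/*l6vn9*/', group 1 = 'l6vn9'; at [13:22] match '/*thsn3*/', group 1 = 'thsn3'; at [25:31] match '/*ks*/', group 1 = 'ks'; at [34:39] match '/*d*/', group 1 = 'd'.
Because there's exactly one group, `findall` drops the full match and keeps group 1 from each hit.

['l6vn9', 'thsn3', 'ks', 'd']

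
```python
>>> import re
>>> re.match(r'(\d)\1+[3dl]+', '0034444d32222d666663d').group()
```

'003'

`re.match` only tries the pattern at the start of the string.
The match spans [0:3] → '003'.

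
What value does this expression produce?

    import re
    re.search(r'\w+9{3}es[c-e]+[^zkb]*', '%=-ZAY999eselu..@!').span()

Pattern: one or more of a word character; then exactly 3 of a literal '9', then the literal 'es'; then one or more of a character in [c-e], then zero or more of any character except [zkb].
`re.search` scans for the first position where the pattern succeeds.
The match spans [3:18] → 'ZAY999eselu..@!'.

(3, 18)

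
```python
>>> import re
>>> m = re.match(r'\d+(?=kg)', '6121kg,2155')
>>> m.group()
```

'6121'

The lookaround is zero-width — it requires the adjacent text to match without consuming it, so the asserted text isn't part of the match.
`re.match` won't scan ahead — the pattern has to work from the very first character.
The match spans [0:4] → '6121'.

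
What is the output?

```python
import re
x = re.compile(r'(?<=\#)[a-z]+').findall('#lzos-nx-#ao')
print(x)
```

The `(?=…)`/`(?<=…)` assertion just peeks at neighbouring text; it doesn't advance the match position.
Scanning left to right: at [1:5] → 'lzos'; at [10:12] → 'ao'.
With no groups in the pattern, `findall` gives back each whole match — 2 here.

['lzos', 'ao']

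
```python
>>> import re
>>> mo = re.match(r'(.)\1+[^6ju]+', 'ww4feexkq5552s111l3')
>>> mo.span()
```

`match` is anchored at position 0; if the pattern doesn't fit there, it returns None.
The match spans [0:19] → 'ww4feexkq5552s111l3'.

(0, 19)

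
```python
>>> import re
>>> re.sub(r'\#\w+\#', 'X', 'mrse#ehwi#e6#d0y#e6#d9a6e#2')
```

`sub` substitutes 'X' at each match site.

'mrseXe6Xe6X2'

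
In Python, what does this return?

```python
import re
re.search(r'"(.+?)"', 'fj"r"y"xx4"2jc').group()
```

A `+?`/`*?`/`{m,n}?` starts at its minimum and grows only as far as needed for what follows to match.
The match spans [2:5] → '"r"'.

'"r"'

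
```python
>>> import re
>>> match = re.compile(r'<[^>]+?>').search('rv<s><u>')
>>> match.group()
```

The match spans [2:5] → '<s>'.

'<s>'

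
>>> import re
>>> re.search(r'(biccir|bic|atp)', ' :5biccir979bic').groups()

The regex engine tests alternatives in the order written; an earlier branch that matches wins even if a later one would match more.
`re.search` scans for the first position where the pattern succeeds.
The match spans [3:9] → 'biccir'.
Captured: group 1 = 'biccir'.

('biccir',)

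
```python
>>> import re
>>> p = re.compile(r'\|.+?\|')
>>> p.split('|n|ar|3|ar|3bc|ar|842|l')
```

['', 'ar', 'ar', 'ar', 'l']

The `?` after the quantifier makes it lazy — it takes as little as possible before letting the rest of the pattern try.
Matches to split on: at [0:3] → '|n|'; at [5:8] → '|3|'; at [10:15] → '|3bc|'; at [17:22] → '|842|'.
Each match becomes a cut point; 5 segments remain.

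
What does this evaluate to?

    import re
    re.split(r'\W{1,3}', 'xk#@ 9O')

['xk', '9O']

This matches 1 to 3 of a non-word character.
Matches to split on: at [2:5] → '#@ '.
Splitting on the pattern gives 2 pieces.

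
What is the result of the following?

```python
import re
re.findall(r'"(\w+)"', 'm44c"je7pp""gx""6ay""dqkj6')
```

Walking the string: at [4:11] match '"je7pp"', group 1 = 'je7pp'; at [11:15] match '"gx"', group 1 = 'gx'; at [15:20] match '"6ay"', group 1 = '6ay'.
With a single group, `findall` returns only what that group captured — 3 items.

['je7pp', 'gx', '6ay']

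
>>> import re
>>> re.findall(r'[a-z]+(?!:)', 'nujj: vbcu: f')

`(?!…)`/`(?<!…)` only lets a position through if the neighbouring text does NOT match; no characters are consumed.
Scanning left to right: at [0:3] → 'nuj'; at [6:9] → 'vbc'; at [12:13] → 'f'.
No capturing groups, so `findall` returns the 3 full match strings.

['nuj', 'vbc', 'f']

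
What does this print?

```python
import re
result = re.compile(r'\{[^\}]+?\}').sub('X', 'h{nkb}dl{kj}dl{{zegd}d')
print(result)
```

hXdlXdlXd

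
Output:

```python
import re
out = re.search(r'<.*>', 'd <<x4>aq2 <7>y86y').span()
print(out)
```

`re.search` tries every starting position until one works.
The match spans [2:14] → '<<x4>aq2 <7>'.

(2, 14)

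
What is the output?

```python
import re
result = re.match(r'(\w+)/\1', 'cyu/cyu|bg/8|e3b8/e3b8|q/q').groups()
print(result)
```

`\1` is not a pattern — it's the concrete string captured by group 1, re-applied verbatim.
`match` is anchored at position 0; if the pattern doesn't fit there, it returns None.
The match spans [0:7] → 'cyu/cyu'.
Captured: group 1 = 'cyu'.

('cyu',)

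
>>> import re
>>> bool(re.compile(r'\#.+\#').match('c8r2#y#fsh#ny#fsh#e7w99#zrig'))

False

`match` is anchored at position 0; if the pattern doesn't fit there, it returns None.
Here position 0 doesn't satisfy it, so the call returns None, and `bool(None)` is False.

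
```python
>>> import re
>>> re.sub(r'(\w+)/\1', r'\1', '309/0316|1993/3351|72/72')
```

The backreference `\1` re-matches whatever the first group consumed, character for character.
Matches: at [12:15] → '3/3'; at [19:24] → '72/72'.
`\1` in the replacement pulls in group 1's text for each match.

'309/0316|1993351|72'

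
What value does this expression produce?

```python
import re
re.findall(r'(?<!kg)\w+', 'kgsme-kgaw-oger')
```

The negative lookaround is zero-width — it rules out positions where the adjacent text would match, without consuming anything.
No capturing groups, so `findall` returns the 3 full match strings.

['kgsme', 'kgaw', 'oger']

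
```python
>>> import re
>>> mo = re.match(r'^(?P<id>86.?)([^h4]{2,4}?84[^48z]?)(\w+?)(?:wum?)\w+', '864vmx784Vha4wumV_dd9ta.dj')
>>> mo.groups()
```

This matches anchored at the start of the string; then the literal '86', then optionally any character (captured as 'id'); then 2 to 4 of any character except [h4] (lazy), then the literal '84', then optionally any character except [48z] (captured); then one or more of a word character (lazy) (captured); then the literal 'wu', then optionally the literal 'm' (non-capturing group); then one or more of a word character.
`re.match` only tries the pattern at the start of the string.
The match spans [0:23] → '864vmx784Vha4wumV_dd9ta'.
Captured: group 1 = '864', group 2 = 'vmx784V', group 3 = 'ha4'.

('864', 'vmx784V', 'ha4')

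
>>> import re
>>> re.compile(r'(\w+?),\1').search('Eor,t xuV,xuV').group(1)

A backreference is literal: `\1` must see the identical characters the first group matched.
Unlike `match`, `search` isn't anchored — it looks for the pattern anywhere in the string.
The match spans [6:13] → 'xuV,xuV'.
Captured: group 1 = 'xuV'.

'xuV'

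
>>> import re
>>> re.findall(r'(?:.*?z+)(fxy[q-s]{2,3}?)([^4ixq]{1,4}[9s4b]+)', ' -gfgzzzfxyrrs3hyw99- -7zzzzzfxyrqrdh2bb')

[('fxyrrs', '3hyw99'), ('fxyrq', 'rdh2bb')]

The pattern matches zero or more of any character (lazy), then one or more of the literal 'z' (non-capturing group); then the literal 'fxy', then 2 to 3 of a character in [q-s] (lazy) (captured); then 1 to 4 of any character except [4ixq], then one or more of one of [9s4b] (captured).
Matches: at [0:20] match ' -gfgzzzfxyrrs3hyw99', groups = ('fxyrrs', '3hyw99'); at [20:40] match '- -7zzzzzfxyrqrdh2bb', groups = ('fxyrq', 'rdh2bb').
2 groups means each result is a tuple of 2 captured strings — 2 here.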